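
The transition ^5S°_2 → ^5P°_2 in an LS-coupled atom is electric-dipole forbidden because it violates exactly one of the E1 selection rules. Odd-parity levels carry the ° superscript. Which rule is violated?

parity

Initial level: S=2, L=0, J=2, parity odd. Final level: S=2, L=1, J=2, parity odd.
Parity must change: odd → odd — fails.
ΔS = 0: S: 2 → 2 — ok.
ΔL = 0, ±1 (not L=0↔0): L: 0 → 1, ΔL = +1 — ok.
ΔJ = 0, ±1 (not J=0↔0): J: 2 → 2, ΔJ = +0 — ok.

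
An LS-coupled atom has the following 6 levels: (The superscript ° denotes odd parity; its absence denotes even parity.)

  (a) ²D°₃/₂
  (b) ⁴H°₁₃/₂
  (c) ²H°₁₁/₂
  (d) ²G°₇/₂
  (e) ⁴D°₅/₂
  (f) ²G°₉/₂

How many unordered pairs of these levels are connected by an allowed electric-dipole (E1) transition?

(a)–(b): forbidden (parity, ΔS, ΔL, ΔJ).
(a)–(c): forbidden (parity, ΔL, ΔJ).
(a)–(d): forbidden (parity, ΔL, ΔJ).
(a)–(e): forbidden (parity, ΔS).
(a)–(f): forbidden (parity, ΔL, ΔJ).
(b)–(c): forbidden (parity, ΔS).
(b)–(d): forbidden (parity, ΔS, ΔJ).
(b)–(e): forbidden (parity, ΔL, ΔJ).
(b)–(f): forbidden (parity, ΔS, ΔJ).
(c)–(d): forbidden (parity, ΔJ).
(c)–(e): forbidden (parity, ΔS, ΔL, ΔJ).
(c)–(f): forbidden (parity).
(d)–(e): forbidden (parity, ΔS, ΔL).
(d)–(f): forbidden (parity).
(e)–(f): forbidden (parity, ΔS, ΔL, ΔJ).
Allowed pairs: 0 of 15.

0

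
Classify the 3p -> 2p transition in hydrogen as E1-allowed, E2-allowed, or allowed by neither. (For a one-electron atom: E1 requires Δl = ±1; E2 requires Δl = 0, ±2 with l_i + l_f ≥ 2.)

Δl = 1 − 1 = +0; l_i + l_f = 2.
E1 (Δl = ±1): not satisfied.
E2 (Δl = 0,±2, l_i+l_f ≥ 2): satisfied.

E2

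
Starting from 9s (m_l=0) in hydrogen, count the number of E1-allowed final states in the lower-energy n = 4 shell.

E1 requires Δl = ±1, so l_f ∈ {-1, 1}; with 0 ≤ l_f ≤ n_f−1 = 3, the allowed l_f values are {1}.
For l_f = 1: m_f ∈ {m_i−1, m_i, m_i+1} ∩ [−1, 1] = {-1, 0, 1} → 3 states.
Total: 3.

3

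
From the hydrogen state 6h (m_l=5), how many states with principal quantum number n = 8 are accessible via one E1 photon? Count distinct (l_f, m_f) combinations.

E1 requires Δl = ±1, so l_f ∈ {4, 6}; with 0 ≤ l_f ≤ n_f−1 = 7, the allowed l_f values are {4, 6}.
For l_f = 4: m_f ∈ {m_i−1, m_i, m_i+1} ∩ [−4, 4] = {4} → 1 state.
For l_f = 6: m_f ∈ {m_i−1, m_i, m_i+1} ∩ [−6, 6] = {4, 5, 6} → 3 states.
Total: 4.

4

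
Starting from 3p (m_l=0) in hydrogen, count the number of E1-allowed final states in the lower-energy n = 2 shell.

E1 requires Δl = ±1, so l_f ∈ {0, 2}; with 0 ≤ l_f ≤ n_f−1 = 1, the allowed l_f values are {0}.
For l_f = 0: m_f ∈ {m_i−1, m_i, m_i+1} ∩ [−0, 0] = {0} → 1 state.
Total: 1.

1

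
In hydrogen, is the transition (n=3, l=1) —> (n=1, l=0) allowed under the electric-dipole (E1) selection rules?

allowed

Initial l = 1, final l = 0, so Δl = -1. E1 requires Δl = ±1: passes.
All E1 selection rules are satisfied.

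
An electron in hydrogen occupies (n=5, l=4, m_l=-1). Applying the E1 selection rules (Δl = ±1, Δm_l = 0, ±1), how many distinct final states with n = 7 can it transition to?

E1 requires Δl = ±1, so l_f ∈ {3, 5}; with 0 ≤ l_f ≤ n_f−1 = 6, the allowed l_f values are {3, 5}.
For l_f = 3: m_f ∈ {m_i−1, m_i, m_i+1} ∩ [−3, 3] = {-2, -1, 0} → 3 states.
For l_f = 5: m_f ∈ {m_i−1, m_i, m_i+1} ∩ [−5, 5] = {-2, -1, 0} → 3 states.
Total: 6.

6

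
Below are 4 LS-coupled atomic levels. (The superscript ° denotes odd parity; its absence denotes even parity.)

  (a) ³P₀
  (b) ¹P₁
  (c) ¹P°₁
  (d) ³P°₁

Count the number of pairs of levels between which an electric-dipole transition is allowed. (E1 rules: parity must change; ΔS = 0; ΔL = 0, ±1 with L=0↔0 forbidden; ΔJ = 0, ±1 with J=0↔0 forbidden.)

(a)–(b): forbidden (parity, ΔS).
(a)–(c): forbidden (ΔS).
(a)–(d): allowed.
(b)–(c): allowed.
(b)–(d): forbidden (ΔS).
(c)–(d): forbidden (parity, ΔS).
Allowed pairs: 2 of 6.

2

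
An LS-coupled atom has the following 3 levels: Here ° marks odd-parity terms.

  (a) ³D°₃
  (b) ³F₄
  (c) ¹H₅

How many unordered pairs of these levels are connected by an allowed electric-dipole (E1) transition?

1

(a)–(b): allowed.
(a)–(c): forbidden (ΔS, ΔL, ΔJ).
(b)–(c): forbidden (parity, ΔS, ΔL).
Allowed pairs: 1 of 3.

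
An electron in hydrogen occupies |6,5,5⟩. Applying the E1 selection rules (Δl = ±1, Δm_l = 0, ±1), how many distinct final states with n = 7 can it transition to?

E1 requires Δl = ±1, so l_f ∈ {4, 6}; with 0 ≤ l_f ≤ n_f−1 = 6, the allowed l_f values are {4, 6}.
For l_f = 4: m_f ∈ {m_i−1, m_i, m_i+1} ∩ [−4, 4] = {4} → 1 state.
For l_f = 6: m_f ∈ {m_i−1, m_i, m_i+1} ∩ [−6, 6] = {4, 5, 6} → 3 states.
Total: 4.

4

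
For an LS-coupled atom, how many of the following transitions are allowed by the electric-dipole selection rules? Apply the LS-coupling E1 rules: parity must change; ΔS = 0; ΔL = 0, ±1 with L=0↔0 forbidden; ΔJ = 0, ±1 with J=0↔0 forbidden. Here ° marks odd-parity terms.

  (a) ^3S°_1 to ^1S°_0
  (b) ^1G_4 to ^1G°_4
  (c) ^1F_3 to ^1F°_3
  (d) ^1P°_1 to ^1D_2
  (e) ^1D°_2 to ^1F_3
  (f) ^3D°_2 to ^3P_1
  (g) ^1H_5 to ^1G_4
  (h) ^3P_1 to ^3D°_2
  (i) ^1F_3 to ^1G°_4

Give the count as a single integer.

(a) forbidden (parity, ΔS, ΔL fail)
(b) allowed
(c) allowed
(d) allowed
(e) allowed
(f) allowed
(g) forbidden (parity fails)
(h) allowed
(i) allowed
Total allowed: 7 of 9.

7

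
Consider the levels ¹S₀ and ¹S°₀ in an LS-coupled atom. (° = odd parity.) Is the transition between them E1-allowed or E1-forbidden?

forbidden

Initial level: S=0, L=0, J=0, parity even. Final level: S=0, L=0, J=0, parity odd.
ΔJ = 0, ±1 (not J=0↔0): J: 0 → 0, ΔJ = +0 — violated.
ΔS = 0: S: 0 → 0 — satisfied.
Parity must change: even → odd — satisfied.
ΔL = 0, ±1 (not L=0↔0): L: 0 → 0, ΔL = +0 — violated.
Rule(s) violated: ΔL, ΔJ.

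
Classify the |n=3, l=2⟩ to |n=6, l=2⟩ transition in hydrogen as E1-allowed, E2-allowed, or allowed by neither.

Δl = 2 − 2 = +0; l_i + l_f = 4.
E1 (Δl = ±1): not satisfied.
E2 (Δl = 0,±2, l_i+l_f ≥ 2): satisfied.

E2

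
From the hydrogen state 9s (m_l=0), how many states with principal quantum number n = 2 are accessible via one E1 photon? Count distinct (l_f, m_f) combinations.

E1 requires Δl = ±1, so l_f ∈ {-1, 1}; with 0 ≤ l_f ≤ n_f−1 = 1, the allowed l_f values are {1}.
For l_f = 1: m_f ∈ {m_i−1, m_i, m_i+1} ∩ [−1, 1] = {-1, 0, 1} → 3 states.
Total: 3.

3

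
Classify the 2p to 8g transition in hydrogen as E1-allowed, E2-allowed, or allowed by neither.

Δl = 4 − 1 = +3; l_i + l_f = 5.
E1 (Δl = ±1): not satisfied.
E2 (Δl = 0,±2, l_i+l_f ≥ 2): not satisfied.

neither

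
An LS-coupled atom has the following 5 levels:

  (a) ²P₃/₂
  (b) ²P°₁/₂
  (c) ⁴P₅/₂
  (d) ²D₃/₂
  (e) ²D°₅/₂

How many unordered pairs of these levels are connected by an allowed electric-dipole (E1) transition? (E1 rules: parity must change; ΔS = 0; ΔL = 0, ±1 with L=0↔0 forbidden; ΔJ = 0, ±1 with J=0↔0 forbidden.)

4

(a)–(b): allowed.
(a)–(c): forbidden (parity, ΔS).
(a)–(d): forbidden (parity).
(a)–(e): allowed.
(b)–(c): forbidden (ΔS, ΔJ).
(b)–(d): allowed.
(b)–(e): forbidden (parity, ΔJ).
(c)–(d): forbidden (parity, ΔS).
(c)–(e): forbidden (ΔS).
(d)–(e): allowed.
Allowed pairs: 4 of 10.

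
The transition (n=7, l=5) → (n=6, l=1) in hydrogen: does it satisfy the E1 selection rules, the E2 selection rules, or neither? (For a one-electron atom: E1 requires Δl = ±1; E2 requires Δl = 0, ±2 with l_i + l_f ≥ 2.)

Δl = 1 − 5 = -4; l_i + l_f = 6.
E1 (Δl = ±1): not satisfied.
E2 (Δl = 0,±2, l_i+l_f ≥ 2): not satisfied.

neither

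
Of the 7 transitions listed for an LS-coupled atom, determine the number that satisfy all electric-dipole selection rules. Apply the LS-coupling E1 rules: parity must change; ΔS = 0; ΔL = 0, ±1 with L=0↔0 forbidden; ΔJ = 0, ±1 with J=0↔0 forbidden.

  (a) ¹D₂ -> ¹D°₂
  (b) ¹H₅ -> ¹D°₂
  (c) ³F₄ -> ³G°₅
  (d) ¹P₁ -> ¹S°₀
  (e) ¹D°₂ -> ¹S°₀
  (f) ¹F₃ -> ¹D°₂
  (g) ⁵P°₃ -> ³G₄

(a) allowed
(b) forbidden (ΔL, ΔJ fail)
(c) allowed
(d) allowed
(e) forbidden (parity, ΔL, ΔJ fail)
(f) allowed
(g) forbidden (ΔS, ΔL fail)
Total allowed: 4 of 7.

4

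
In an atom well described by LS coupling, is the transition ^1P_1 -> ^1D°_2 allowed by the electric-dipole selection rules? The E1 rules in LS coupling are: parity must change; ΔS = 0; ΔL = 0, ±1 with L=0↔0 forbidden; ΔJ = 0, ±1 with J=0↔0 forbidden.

allowed

Reading off the term symbols: S 0→0, L 1→2, J 1→2, parity even→odd.
Parity must change: even → odd — ok.
ΔL = 0, ±1 (not L=0↔0): L: 1 → 2, ΔL = +1 — ok.
ΔJ = 0, ±1 (not J=0↔0): J: 1 → 2, ΔJ = +1 — ok.
ΔS = 0: S: 0 → 0 — ok.
All four E1 rules are satisfied.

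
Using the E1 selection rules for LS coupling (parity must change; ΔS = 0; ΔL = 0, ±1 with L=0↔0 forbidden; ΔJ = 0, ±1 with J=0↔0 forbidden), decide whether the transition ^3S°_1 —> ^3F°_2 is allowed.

Reading off the term symbols: S 1→1, L 0→3, J 1→2, parity odd→odd.
Parity must change: odd → odd — violated.
ΔS = 0: S: 1 → 1 — satisfied.
ΔL = 0, ±1 (not L=0↔0): L: 0 → 3, ΔL = +3 — violated.
ΔJ = 0, ±1 (not J=0↔0): J: 1 → 2, ΔJ = +1 — satisfied.
Rule(s) violated: parity, ΔL.

forbidden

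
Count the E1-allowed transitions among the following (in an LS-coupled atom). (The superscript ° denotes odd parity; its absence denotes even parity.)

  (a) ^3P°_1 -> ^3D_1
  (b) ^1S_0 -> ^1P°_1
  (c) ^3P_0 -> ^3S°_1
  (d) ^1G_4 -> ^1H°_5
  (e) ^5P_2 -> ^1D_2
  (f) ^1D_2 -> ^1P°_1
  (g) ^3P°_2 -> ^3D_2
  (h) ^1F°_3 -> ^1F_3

(a) allowed
(b) allowed
(c) allowed
(d) allowed
(e) forbidden (parity, ΔS fail)
(f) allowed
(g) allowed
(h) allowed
Total allowed: 7 of 8.

7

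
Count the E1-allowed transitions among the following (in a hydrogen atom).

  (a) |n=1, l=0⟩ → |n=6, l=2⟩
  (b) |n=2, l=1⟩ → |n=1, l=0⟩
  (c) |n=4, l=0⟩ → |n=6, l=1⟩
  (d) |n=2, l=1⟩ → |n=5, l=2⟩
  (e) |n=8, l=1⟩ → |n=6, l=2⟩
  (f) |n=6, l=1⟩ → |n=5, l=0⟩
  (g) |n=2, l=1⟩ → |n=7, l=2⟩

6

(a) forbidden — Δl = +2 (E1 requires Δl = ±1)
(b) allowed
(c) allowed
(d) allowed
(e) allowed
(f) allowed
(g) allowed
Total allowed: 6 of 7.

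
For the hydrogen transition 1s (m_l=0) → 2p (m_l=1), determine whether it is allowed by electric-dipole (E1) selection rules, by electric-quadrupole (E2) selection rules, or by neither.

E1

Δl = 1 − 0 = +1; l_i + l_f = 1.
Δm_l = +1.
E1 (Δl = ±1, |Δm_l| ≤ 1): satisfied.
E2 (Δl = 0,±2, l_i+l_f ≥ 2, |Δm_l| ≤ 2): not satisfied.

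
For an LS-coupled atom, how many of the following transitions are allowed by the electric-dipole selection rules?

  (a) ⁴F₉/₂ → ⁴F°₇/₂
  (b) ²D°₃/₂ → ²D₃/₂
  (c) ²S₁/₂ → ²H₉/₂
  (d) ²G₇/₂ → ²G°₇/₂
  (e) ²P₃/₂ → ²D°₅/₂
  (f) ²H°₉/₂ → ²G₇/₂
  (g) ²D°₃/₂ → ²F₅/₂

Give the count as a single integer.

(a) allowed
(b) allowed
(c) forbidden (parity, ΔL, ΔJ fail)
(d) allowed
(e) allowed
(f) allowed
(g) allowed
Total allowed: 6 of 7.

6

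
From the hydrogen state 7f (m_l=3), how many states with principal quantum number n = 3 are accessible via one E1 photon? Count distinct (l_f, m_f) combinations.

E1 requires Δl = ±1, so l_f ∈ {2, 4}; with 0 ≤ l_f ≤ n_f−1 = 2, the allowed l_f values are {2}.
For l_f = 2: m_f ∈ {m_i−1, m_i, m_i+1} ∩ [−2, 2] = {2} → 1 state.
Total: 1.

1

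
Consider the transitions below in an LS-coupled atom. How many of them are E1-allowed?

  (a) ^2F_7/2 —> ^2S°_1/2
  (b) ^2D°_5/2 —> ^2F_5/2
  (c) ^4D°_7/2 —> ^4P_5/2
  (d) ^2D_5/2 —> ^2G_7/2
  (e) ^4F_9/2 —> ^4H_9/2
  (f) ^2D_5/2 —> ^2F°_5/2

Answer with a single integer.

3

(a) forbidden (ΔL, ΔJ fail)
(b) allowed
(c) allowed
(d) forbidden (parity, ΔL fail)
(e) forbidden (parity, ΔL fail)
(f) allowed
Total allowed: 3 of 6.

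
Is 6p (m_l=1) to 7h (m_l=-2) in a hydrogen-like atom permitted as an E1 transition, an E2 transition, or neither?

neither

Δl = 5 − 1 = +4; l_i + l_f = 6.
Δm_l = -3.
E1 (Δl = ±1, |Δm_l| ≤ 1): not satisfied.
E2 (Δl = 0,±2, l_i+l_f ≥ 2, |Δm_l| ≤ 2): not satisfied.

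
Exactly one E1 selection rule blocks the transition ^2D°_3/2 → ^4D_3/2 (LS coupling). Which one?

the ΔS = 0 rule

Initial level: S=1/2, L=2, J=3/2, parity odd. Final level: S=3/2, L=2, J=3/2, parity even.
Parity must change: odd → even — passes.
ΔS = 0: S: 1/2 → 3/2 — fails.
ΔL = 0, ±1 (not L=0↔0): L: 2 → 2, ΔL = +0 — passes.
ΔJ = 0, ±1 (not J=0↔0): J: 3/2 → 3/2, ΔJ = +0 — passes.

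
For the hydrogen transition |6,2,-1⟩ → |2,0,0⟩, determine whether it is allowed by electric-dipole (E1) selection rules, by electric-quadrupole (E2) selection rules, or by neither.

E2

Δl = 0 − 2 = -2; l_i + l_f = 2.
Δm_l = +1.
E1 (Δl = ±1, |Δm_l| ≤ 1): not satisfied.
E2 (Δl = 0,±2, l_i+l_f ≥ 2, |Δm_l| ≤ 2): satisfied.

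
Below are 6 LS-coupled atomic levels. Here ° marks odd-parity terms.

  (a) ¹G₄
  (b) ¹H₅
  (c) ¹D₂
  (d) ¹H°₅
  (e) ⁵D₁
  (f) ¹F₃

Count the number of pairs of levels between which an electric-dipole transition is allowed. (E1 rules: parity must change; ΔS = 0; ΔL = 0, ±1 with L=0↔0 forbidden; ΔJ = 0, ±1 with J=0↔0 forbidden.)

2

(a)–(b): forbidden (parity).
(a)–(c): forbidden (parity, ΔL, ΔJ).
(a)–(d): allowed.
(a)–(e): forbidden (parity, ΔS, ΔL, ΔJ).
(a)–(f): forbidden (parity).
(b)–(c): forbidden (parity, ΔL, ΔJ).
(b)–(d): allowed.
(b)–(e): forbidden (parity, ΔS, ΔL, ΔJ).
(b)–(f): forbidden (parity, ΔL, ΔJ).
(c)–(d): forbidden (ΔL, ΔJ).
(c)–(e): forbidden (parity, ΔS).
(c)–(f): forbidden (parity).
(d)–(e): forbidden (ΔS, ΔL, ΔJ).
(d)–(f): forbidden (ΔL, ΔJ).
(e)–(f): forbidden (parity, ΔS, ΔJ).
Allowed pairs: 2 of 15.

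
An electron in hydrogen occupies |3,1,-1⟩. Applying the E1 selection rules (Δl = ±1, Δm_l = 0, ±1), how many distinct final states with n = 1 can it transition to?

E1 requires Δl = ±1, so l_f ∈ {0, 2}; with 0 ≤ l_f ≤ n_f−1 = 0, the allowed l_f values are {0}.
For l_f = 0: m_f ∈ {m_i−1, m_i, m_i+1} ∩ [−0, 0] = {0} → 1 state.
Total: 1.

1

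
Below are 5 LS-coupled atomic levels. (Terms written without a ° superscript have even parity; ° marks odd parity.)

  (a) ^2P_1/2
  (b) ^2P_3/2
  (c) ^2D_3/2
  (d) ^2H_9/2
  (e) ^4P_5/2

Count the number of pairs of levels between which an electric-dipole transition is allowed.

0

(a)–(b): forbidden (parity).
(a)–(c): forbidden (parity).
(a)–(d): forbidden (parity, ΔL, ΔJ).
(a)–(e): forbidden (parity, ΔS, ΔJ).
(b)–(c): forbidden (parity).
(b)–(d): forbidden (parity, ΔL, ΔJ).
(b)–(e): forbidden (parity, ΔS).
(c)–(d): forbidden (parity, ΔL, ΔJ).
(c)–(e): forbidden (parity, ΔS).
(d)–(e): forbidden (parity, ΔS, ΔL, ΔJ).
Allowed pairs: 0 of 10.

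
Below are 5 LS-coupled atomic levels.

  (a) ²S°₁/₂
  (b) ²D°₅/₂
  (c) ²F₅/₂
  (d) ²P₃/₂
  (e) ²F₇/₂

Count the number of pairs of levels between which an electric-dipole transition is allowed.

(a)–(b): forbidden (parity, ΔL, ΔJ).
(a)–(c): forbidden (ΔL, ΔJ).
(a)–(d): allowed.
(a)–(e): forbidden (ΔL, ΔJ).
(b)–(c): allowed.
(b)–(d): allowed.
(b)–(e): allowed.
(c)–(d): forbidden (parity, ΔL).
(c)–(e): forbidden (parity).
(d)–(e): forbidden (parity, ΔL, ΔJ).
Allowed pairs: 4 of 10.

4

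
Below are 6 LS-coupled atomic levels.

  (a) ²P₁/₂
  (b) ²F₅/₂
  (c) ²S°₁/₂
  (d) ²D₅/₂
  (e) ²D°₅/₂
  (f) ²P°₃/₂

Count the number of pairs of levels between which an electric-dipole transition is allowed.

5

(a)–(b): forbidden (parity, ΔL, ΔJ).
(a)–(c): allowed.
(a)–(d): forbidden (parity, ΔJ).
(a)–(e): forbidden (ΔJ).
(a)–(f): allowed.
(b)–(c): forbidden (ΔL, ΔJ).
(b)–(d): forbidden (parity).
(b)–(e): allowed.
(b)–(f): forbidden (ΔL).
(c)–(d): forbidden (ΔL, ΔJ).
(c)–(e): forbidden (parity, ΔL, ΔJ).
(c)–(f): forbidden (parity).
(d)–(e): allowed.
(d)–(f): allowed.
(e)–(f): forbidden (parity).
Allowed pairs: 5 of 15.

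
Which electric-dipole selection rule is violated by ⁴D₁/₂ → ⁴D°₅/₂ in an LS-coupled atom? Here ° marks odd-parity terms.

Reading off the term symbols: S 3/2→3/2, L 2→2, J 1/2→5/2, parity even→odd.
Parity must change: even → odd — ✓.
ΔS = 0: S: 3/2 → 3/2 — ✓.
ΔL = 0, ±1 (not L=0↔0): L: 2 → 2, ΔL = +0 — ✓.
ΔJ = 0, ±1 (not J=0↔0): J: 1/2 → 5/2, ΔJ = +2 — ✗.

the ΔJ = 0, ±1 rule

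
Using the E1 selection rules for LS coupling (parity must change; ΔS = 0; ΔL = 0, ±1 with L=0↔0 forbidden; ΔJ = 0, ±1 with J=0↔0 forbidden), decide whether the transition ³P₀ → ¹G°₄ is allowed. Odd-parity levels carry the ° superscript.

forbidden

Initial level: S=1, L=1, J=0, parity even. Final level: S=0, L=4, J=4, parity odd.
Parity must change: even → odd — ✓.
ΔS = 0: S: 1 → 0 — ✗.
ΔL = 0, ±1 (not L=0↔0): L: 1 → 4, ΔL = +3 — ✗.
ΔJ = 0, ±1 (not J=0↔0): J: 0 → 4, ΔJ = +4 — ✗.
Rule(s) violated: ΔS, ΔL, ΔJ.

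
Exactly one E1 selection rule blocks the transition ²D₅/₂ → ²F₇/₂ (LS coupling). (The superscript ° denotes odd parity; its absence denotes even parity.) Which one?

Parity must change: even → even — ✗.
ΔS = 0: S: 1/2 → 1/2 — ✓.
ΔL = 0, ±1 (not L=0↔0): L: 2 → 3, ΔL = +1 — ✓.
ΔJ = 0, ±1 (not J=0↔0): J: 5/2 → 7/2, ΔJ = +1 — ✓.

parity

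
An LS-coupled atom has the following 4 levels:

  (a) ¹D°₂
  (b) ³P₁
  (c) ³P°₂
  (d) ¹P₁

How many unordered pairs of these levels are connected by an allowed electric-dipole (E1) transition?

2

(a)–(b): forbidden (ΔS).
(a)–(c): forbidden (parity, ΔS).
(a)–(d): allowed.
(b)–(c): allowed.
(b)–(d): forbidden (parity, ΔS).
(c)–(d): forbidden (ΔS).
Allowed pairs: 2 of 6.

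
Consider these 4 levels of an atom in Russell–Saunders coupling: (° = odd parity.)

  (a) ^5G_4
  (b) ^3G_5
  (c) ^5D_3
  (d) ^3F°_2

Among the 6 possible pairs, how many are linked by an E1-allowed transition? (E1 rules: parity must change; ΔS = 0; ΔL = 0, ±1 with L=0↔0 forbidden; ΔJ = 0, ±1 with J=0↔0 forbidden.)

(a)–(b): forbidden (parity, ΔS).
(a)–(c): forbidden (parity, ΔL).
(a)–(d): forbidden (ΔS, ΔJ).
(b)–(c): forbidden (parity, ΔS, ΔL, ΔJ).
(b)–(d): forbidden (ΔJ).
(c)–(d): forbidden (ΔS).
Allowed pairs: 0 of 6.

0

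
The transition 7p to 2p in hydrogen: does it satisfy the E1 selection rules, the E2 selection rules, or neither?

E2

Δl = 1 − 1 = +0; l_i + l_f = 2.
E1 (Δl = ±1): not satisfied.
E2 (Δl = 0,±2, l_i+l_f ≥ 2): satisfied.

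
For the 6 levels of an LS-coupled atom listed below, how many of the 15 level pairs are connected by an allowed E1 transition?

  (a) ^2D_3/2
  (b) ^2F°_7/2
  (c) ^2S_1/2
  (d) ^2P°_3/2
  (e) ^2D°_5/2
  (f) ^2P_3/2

(a)–(b): forbidden (ΔJ).
(a)–(c): forbidden (parity, ΔL).
(a)–(d): allowed.
(a)–(e): allowed.
(a)–(f): forbidden (parity).
(b)–(c): forbidden (ΔL, ΔJ).
(b)–(d): forbidden (parity, ΔL, ΔJ).
(b)–(e): forbidden (parity).
(b)–(f): forbidden (ΔL, ΔJ).
(c)–(d): allowed.
(c)–(e): forbidden (ΔL, ΔJ).
(c)–(f): forbidden (parity).
(d)–(e): forbidden (parity).
(d)–(f): allowed.
(e)–(f): allowed.
Allowed pairs: 5 of 15.

5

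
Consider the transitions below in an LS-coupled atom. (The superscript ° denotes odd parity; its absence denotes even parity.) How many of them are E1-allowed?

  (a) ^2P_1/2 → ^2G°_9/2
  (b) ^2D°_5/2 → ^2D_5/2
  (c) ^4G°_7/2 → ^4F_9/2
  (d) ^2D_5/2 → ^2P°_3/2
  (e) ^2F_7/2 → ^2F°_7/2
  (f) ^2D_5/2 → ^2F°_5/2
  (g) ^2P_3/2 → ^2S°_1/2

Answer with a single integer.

(a) forbidden (ΔL, ΔJ fail)
(b) allowed
(c) allowed
(d) allowed
(e) allowed
(f) allowed
(g) allowed
Total allowed: 6 of 7.

6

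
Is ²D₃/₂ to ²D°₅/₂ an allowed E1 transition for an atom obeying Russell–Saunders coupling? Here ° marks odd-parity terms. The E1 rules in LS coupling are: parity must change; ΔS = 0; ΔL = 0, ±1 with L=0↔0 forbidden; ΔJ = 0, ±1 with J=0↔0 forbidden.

allowed

Parity must change: even → odd — ok.
ΔS = 0: S: 1/2 → 1/2 — ok.
ΔL = 0, ±1 (not L=0↔0): L: 2 → 2, ΔL = +0 — ok.
ΔJ = 0, ±1 (not J=0↔0): J: 3/2 → 5/2, ΔJ = +1 — ok.
All four E1 rules are satisfied.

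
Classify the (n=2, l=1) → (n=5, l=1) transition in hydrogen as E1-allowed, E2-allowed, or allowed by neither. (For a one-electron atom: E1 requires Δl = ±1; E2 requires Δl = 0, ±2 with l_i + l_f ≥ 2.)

E2

Δl = 1 − 1 = +0; l_i + l_f = 2.
E1 (Δl = ±1): not satisfied.
E2 (Δl = 0,±2, l_i+l_f ≥ 2): satisfied.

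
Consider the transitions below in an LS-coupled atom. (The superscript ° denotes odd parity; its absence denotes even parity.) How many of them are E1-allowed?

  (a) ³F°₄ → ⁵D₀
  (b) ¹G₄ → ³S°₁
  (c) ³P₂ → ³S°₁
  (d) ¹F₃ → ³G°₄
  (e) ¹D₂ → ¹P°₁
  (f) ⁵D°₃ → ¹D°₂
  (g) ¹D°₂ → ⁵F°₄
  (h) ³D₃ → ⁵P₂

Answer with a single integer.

2

(a) forbidden (ΔS, ΔJ fail)
(b) forbidden (ΔS, ΔL, ΔJ fail)
(c) allowed
(d) forbidden (ΔS fails)
(e) allowed
(f) forbidden (parity, ΔS fail)
(g) forbidden (parity, ΔS, ΔJ fail)
(h) forbidden (parity, ΔS fail)
Total allowed: 2 of 8.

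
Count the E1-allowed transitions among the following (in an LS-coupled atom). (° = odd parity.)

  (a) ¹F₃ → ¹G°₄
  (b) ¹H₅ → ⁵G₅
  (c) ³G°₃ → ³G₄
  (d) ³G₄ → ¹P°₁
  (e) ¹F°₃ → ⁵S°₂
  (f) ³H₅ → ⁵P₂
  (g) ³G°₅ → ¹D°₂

(a) allowed
(b) forbidden (parity, ΔS fail)
(c) allowed
(d) forbidden (ΔS, ΔL, ΔJ fail)
(e) forbidden (parity, ΔS, ΔL fail)
(f) forbidden (parity, ΔS, ΔL, ΔJ fail)
(g) forbidden (parity, ΔS, ΔL, ΔJ fail)
Total allowed: 2 of 7.

2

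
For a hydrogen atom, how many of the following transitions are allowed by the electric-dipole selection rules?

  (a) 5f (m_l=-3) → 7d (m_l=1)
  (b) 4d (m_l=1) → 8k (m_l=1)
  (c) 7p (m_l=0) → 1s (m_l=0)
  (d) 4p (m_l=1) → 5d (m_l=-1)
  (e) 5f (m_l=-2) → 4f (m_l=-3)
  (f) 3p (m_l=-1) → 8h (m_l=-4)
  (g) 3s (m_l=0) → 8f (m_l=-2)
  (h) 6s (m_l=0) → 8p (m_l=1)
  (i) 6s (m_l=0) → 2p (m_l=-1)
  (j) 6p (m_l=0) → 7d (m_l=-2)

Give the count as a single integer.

3

(a) forbidden — Δm_l = +4 (E1 requires Δm_l = 0, ±1)
(b) forbidden — Δl = +5 (E1 requires Δl = ±1)
(c) allowed
(d) forbidden — Δm_l = -2 (E1 requires Δm_l = 0, ±1)
(e) forbidden — Δl = +0 (E1 requires Δl = ±1)
(f) forbidden — Δl = +4 (E1 requires Δl = ±1); Δm_l = -3 (E1 requires Δm_l = 0, ±1)
(g) forbidden — Δl = +3 (E1 requires Δl = ±1); Δm_l = -2 (E1 requires Δm_l = 0, ±1)
(h) allowed
(i) allowed
(j) forbidden — Δm_l = -2 (E1 requires Δm_l = 0, ±1)
Total allowed: 3 of 10.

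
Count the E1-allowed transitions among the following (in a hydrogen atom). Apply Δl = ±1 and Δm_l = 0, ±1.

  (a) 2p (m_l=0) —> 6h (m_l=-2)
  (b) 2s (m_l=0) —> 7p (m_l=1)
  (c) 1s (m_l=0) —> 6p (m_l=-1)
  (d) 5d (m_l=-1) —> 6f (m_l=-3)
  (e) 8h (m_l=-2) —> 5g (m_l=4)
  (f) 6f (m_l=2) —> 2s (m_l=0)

2

(a) forbidden — Δl = +4 (E1 requires Δl = ±1); Δm_l = -2 (E1 requires Δm_l = 0, ±1)
(b) allowed
(c) allowed
(d) forbidden — Δm_l = -2 (E1 requires Δm_l = 0, ±1)
(e) forbidden — Δm_l = +6 (E1 requires Δm_l = 0, ±1)
(f) forbidden — Δl = -3 (E1 requires Δl = ±1); Δm_l = -2 (E1 requires Δm_l = 0, ±1)
Total allowed: 2 of 6.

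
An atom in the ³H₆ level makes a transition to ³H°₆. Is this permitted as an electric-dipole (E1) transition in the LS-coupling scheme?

allowed

Initial level: S=1, L=5, J=6, parity even. Final level: S=1, L=5, J=6, parity odd.
Parity must change: even → odd — ✓.
ΔJ = 0, ±1 (not J=0↔0): J: 6 → 6, ΔJ = +0 — ✓.
ΔS = 0: S: 1 → 1 — ✓.
ΔL = 0, ±1 (not L=0↔0): L: 5 → 5, ΔL = +0 — ✓.
All four E1 rules are satisfied.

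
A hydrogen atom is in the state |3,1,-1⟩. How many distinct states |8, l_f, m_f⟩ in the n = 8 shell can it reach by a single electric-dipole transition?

4

E1 requires Δl = ±1, so l_f ∈ {0, 2}; with 0 ≤ l_f ≤ n_f−1 = 7, the allowed l_f values are {0, 2}.
For l_f = 0: m_f ∈ {m_i−1, m_i, m_i+1} ∩ [−0, 0] = {0} → 1 state.
For l_f = 2: m_f ∈ {m_i−1, m_i, m_i+1} ∩ [−2, 2] = {-2, -1, 0} → 3 states.
Total: 4.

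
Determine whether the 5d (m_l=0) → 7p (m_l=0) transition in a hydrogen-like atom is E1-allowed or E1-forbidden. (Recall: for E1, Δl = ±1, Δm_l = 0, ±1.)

allowed

Initial l = 2, final l = 1, so Δl = -1. E1 requires Δl = ±1: passes.
m_l: 0 → 0 (Δm_l = +0). |Δm_l| ≤ 1 passes.
All E1 selection rules are satisfied.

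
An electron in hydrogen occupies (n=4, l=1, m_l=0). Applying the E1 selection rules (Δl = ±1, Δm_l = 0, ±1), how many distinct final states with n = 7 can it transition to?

4

E1 requires Δl = ±1, so l_f ∈ {0, 2}; with 0 ≤ l_f ≤ n_f−1 = 6, the allowed l_f values are {0, 2}.
For l_f = 0: m_f ∈ {m_i−1, m_i, m_i+1} ∩ [−0, 0] = {0} → 1 state.
For l_f = 2: m_f ∈ {m_i−1, m_i, m_i+1} ∩ [−2, 2] = {-1, 0, 1} → 3 states.
Total: 4.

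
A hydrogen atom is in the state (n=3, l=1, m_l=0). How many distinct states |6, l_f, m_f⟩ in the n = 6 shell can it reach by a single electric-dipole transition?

4

E1 requires Δl = ±1, so l_f ∈ {0, 2}; with 0 ≤ l_f ≤ n_f−1 = 5, the allowed l_f values are {0, 2}.
For l_f = 0: m_f ∈ {m_i−1, m_i, m_i+1} ∩ [−0, 0] = {0} → 1 state.
For l_f = 2: m_f ∈ {m_i−1, m_i, m_i+1} ∩ [−2, 2] = {-1, 0, 1} → 3 states.
Total: 4.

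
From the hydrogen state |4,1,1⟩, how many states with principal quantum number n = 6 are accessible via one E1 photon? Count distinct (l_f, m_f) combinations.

E1 requires Δl = ±1, so l_f ∈ {0, 2}; with 0 ≤ l_f ≤ n_f−1 = 5, the allowed l_f values are {0, 2}.
For l_f = 0: m_f ∈ {m_i−1, m_i, m_i+1} ∩ [−0, 0] = {0} → 1 state.
For l_f = 2: m_f ∈ {m_i−1, m_i, m_i+1} ∩ [−2, 2] = {0, 1, 2} → 3 states.
Total: 4.

4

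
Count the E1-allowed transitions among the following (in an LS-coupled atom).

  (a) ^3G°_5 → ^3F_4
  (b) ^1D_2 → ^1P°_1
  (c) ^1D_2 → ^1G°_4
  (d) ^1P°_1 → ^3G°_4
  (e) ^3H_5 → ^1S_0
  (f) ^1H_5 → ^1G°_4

3

(a) allowed
(b) allowed
(c) forbidden (ΔL, ΔJ fail)
(d) forbidden (parity, ΔS, ΔL, ΔJ fail)
(e) forbidden (parity, ΔS, ΔL, ΔJ fail)
(f) allowed
Total allowed: 3 of 6.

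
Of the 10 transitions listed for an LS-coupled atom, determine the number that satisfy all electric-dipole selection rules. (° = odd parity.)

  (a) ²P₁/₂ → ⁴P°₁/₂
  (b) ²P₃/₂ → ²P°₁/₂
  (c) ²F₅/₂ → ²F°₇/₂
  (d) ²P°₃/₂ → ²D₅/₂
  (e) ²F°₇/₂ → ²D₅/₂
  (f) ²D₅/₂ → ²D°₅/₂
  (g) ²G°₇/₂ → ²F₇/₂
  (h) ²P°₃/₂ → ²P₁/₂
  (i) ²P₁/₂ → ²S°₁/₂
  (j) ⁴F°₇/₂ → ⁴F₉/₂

(a) forbidden (ΔS fails)
(b) allowed
(c) allowed
(d) allowed
(e) allowed
(f) allowed
(g) allowed
(h) allowed
(i) allowed
(j) allowed
Total allowed: 9 of 10.

9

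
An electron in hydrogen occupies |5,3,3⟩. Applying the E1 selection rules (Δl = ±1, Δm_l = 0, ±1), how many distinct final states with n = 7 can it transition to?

E1 requires Δl = ±1, so l_f ∈ {2, 4}; with 0 ≤ l_f ≤ n_f−1 = 6, the allowed l_f values are {2, 4}.
For l_f = 2: m_f ∈ {m_i−1, m_i, m_i+1} ∩ [−2, 2] = {2} → 1 state.
For l_f = 4: m_f ∈ {m_i−1, m_i, m_i+1} ∩ [−4, 4] = {2, 3, 4} → 3 states.
Total: 4.

4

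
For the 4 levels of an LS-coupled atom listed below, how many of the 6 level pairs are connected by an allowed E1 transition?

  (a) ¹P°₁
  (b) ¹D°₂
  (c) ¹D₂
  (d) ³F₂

2

(a)–(b): forbidden (parity).
(a)–(c): allowed.
(a)–(d): forbidden (ΔS, ΔL).
(b)–(c): allowed.
(b)–(d): forbidden (ΔS).
(c)–(d): forbidden (parity, ΔS).
Allowed pairs: 2 of 6.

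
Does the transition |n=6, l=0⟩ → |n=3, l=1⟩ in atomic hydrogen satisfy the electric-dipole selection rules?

l: 0 → 1 (Δl = +1). Δl = ±1 ✓.
All E1 selection rules are satisfied.

allowed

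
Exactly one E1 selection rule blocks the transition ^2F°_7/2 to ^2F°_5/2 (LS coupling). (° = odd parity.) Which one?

Initial level: S=1/2, L=3, J=7/2, parity odd. Final level: S=1/2, L=3, J=5/2, parity odd.
Parity must change: odd → odd — fails.
ΔS = 0: S: 1/2 → 1/2 — ok.
ΔL = 0, ±1 (not L=0↔0): L: 3 → 3, ΔL = +0 — ok.
ΔJ = 0, ±1 (not J=0↔0): J: 7/2 → 5/2, ΔJ = -1 — ok.

parity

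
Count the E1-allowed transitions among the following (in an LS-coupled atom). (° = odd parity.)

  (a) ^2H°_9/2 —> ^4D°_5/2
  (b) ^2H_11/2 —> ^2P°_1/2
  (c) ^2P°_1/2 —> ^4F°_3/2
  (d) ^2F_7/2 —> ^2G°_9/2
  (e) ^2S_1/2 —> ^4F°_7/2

(a) forbidden (parity, ΔS, ΔL, ΔJ fail)
(b) forbidden (ΔL, ΔJ fail)
(c) forbidden (parity, ΔS, ΔL fail)
(d) allowed
(e) forbidden (ΔS, ΔL, ΔJ fail)
Total allowed: 1 of 5.

1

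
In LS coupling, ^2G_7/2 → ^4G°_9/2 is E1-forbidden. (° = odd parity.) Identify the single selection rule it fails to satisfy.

Reading off the term symbols: S 1/2→3/2, L 4→4, J 7/2→9/2, parity even→odd.
ΔJ = 0, ±1 (not J=0↔0): J: 7/2 → 9/2, ΔJ = +1 — passes.
ΔL = 0, ±1 (not L=0↔0): L: 4 → 4, ΔL = +0 — passes.
Parity must change: even → odd — passes.
ΔS = 0: S: 1/2 → 3/2 — fails.

the ΔS = 0 rule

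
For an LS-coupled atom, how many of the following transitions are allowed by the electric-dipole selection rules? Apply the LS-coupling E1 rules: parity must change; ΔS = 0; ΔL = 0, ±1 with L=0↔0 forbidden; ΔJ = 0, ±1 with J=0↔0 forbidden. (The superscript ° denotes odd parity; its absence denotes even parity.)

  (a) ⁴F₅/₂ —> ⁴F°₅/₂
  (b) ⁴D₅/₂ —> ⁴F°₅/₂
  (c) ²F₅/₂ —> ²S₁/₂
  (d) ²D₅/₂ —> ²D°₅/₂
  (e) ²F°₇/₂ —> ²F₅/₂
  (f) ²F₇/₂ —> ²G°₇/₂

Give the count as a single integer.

5

(a) allowed
(b) allowed
(c) forbidden (parity, ΔL, ΔJ fail)
(d) allowed
(e) allowed
(f) allowed
Total allowed: 5 of 6.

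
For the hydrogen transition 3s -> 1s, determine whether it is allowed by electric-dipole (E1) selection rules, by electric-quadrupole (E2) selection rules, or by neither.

neither

Δl = 0 − 0 = +0; l_i + l_f = 0.
E1 (Δl = ±1): not satisfied.
E2 (Δl = 0,±2, l_i+l_f ≥ 2): not satisfied.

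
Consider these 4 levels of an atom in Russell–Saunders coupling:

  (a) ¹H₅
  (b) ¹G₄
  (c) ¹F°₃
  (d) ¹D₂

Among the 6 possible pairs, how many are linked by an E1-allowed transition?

2

(a)–(b): forbidden (parity).
(a)–(c): forbidden (ΔL, ΔJ).
(a)–(d): forbidden (parity, ΔL, ΔJ).
(b)–(c): allowed.
(b)–(d): forbidden (parity, ΔL, ΔJ).
(c)–(d): allowed.
Allowed pairs: 2 of 6.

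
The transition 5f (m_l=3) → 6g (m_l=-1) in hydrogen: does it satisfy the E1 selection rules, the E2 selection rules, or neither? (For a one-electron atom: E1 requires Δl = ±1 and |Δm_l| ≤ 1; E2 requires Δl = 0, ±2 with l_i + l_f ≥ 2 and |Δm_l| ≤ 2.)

Δl = 4 − 3 = +1; l_i + l_f = 7.
Δm_l = -4.
E1 (Δl = ±1, |Δm_l| ≤ 1): not satisfied.
E2 (Δl = 0,±2, l_i+l_f ≥ 2, |Δm_l| ≤ 2): not satisfied.

neither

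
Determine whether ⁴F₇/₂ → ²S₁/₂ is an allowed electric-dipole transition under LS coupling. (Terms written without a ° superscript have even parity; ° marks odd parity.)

forbidden

Reading off the term symbols: S 3/2→1/2, L 3→0, J 7/2→1/2, parity even→even.
Parity must change: even → even — fails.
ΔS = 0: S: 3/2 → 1/2 — fails.
ΔL = 0, ±1 (not L=0↔0): L: 3 → 0, ΔL = -3 — fails.
ΔJ = 0, ±1 (not J=0↔0): J: 7/2 → 1/2, ΔJ = -3 — fails.
Rule(s) violated: parity, ΔS, ΔL, ΔJ.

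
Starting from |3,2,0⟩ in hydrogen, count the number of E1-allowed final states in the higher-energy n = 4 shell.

E1 requires Δl = ±1, so l_f ∈ {1, 3}; with 0 ≤ l_f ≤ n_f−1 = 3, the allowed l_f values are {1, 3}.
For l_f = 1: m_f ∈ {m_i−1, m_i, m_i+1} ∩ [−1, 1] = {-1, 0, 1} → 3 states.
For l_f = 3: m_f ∈ {m_i−1, m_i, m_i+1} ∩ [−3, 3] = {-1, 0, 1} → 3 states.
Total: 6.

6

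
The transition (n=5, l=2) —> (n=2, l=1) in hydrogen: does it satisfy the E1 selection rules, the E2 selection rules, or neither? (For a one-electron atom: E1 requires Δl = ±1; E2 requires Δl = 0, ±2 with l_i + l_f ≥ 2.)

E1

Δl = 1 − 2 = -1; l_i + l_f = 3.
E1 (Δl = ±1): satisfied.
E2 (Δl = 0,±2, l_i+l_f ≥ 2): not satisfied.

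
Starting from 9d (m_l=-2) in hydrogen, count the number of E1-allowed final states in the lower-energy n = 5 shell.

4

E1 requires Δl = ±1, so l_f ∈ {1, 3}; with 0 ≤ l_f ≤ n_f−1 = 4, the allowed l_f values are {1, 3}.
For l_f = 1: m_f ∈ {m_i−1, m_i, m_i+1} ∩ [−1, 1] = {-1} → 1 state.
For l_f = 3: m_f ∈ {m_i−1, m_i, m_i+1} ∩ [−3, 3] = {-3, -2, -1} → 3 states.
Total: 4.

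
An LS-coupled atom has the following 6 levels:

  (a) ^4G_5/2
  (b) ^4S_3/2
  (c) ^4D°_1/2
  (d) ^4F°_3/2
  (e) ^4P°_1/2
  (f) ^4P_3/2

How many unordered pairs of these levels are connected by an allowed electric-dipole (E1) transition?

4

(a)–(b): forbidden (parity, ΔL).
(a)–(c): forbidden (ΔL, ΔJ).
(a)–(d): allowed.
(a)–(e): forbidden (ΔL, ΔJ).
(a)–(f): forbidden (parity, ΔL).
(b)–(c): forbidden (ΔL).
(b)–(d): forbidden (ΔL).
(b)–(e): allowed.
(b)–(f): forbidden (parity).
(c)–(d): forbidden (parity).
(c)–(e): forbidden (parity).
(c)–(f): allowed.
(d)–(e): forbidden (parity, ΔL).
(d)–(f): forbidden (ΔL).
(e)–(f): allowed.
Allowed pairs: 4 of 15.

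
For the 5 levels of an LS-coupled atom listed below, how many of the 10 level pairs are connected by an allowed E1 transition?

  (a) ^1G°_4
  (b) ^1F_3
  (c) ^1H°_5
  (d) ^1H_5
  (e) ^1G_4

5

(a)–(b): allowed.
(a)–(c): forbidden (parity).
(a)–(d): allowed.
(a)–(e): allowed.
(b)–(c): forbidden (ΔL, ΔJ).
(b)–(d): forbidden (parity, ΔL, ΔJ).
(b)–(e): forbidden (parity).
(c)–(d): allowed.
(c)–(e): allowed.
(d)–(e): forbidden (parity).
Allowed pairs: 5 of 10.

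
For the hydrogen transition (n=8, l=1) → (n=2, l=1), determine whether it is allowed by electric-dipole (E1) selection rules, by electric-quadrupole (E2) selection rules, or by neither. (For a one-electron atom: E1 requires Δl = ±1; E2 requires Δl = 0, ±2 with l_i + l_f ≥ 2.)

E2

Δl = 1 − 1 = +0; l_i + l_f = 2.
E1 (Δl = ±1): not satisfied.
E2 (Δl = 0,±2, l_i+l_f ≥ 2): satisfied.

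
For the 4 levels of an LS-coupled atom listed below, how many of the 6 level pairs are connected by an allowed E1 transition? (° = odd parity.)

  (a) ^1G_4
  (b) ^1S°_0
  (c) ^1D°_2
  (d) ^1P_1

2

(a)–(b): forbidden (ΔL, ΔJ).
(a)–(c): forbidden (ΔL, ΔJ).
(a)–(d): forbidden (parity, ΔL, ΔJ).
(b)–(c): forbidden (parity, ΔL, ΔJ).
(b)–(d): allowed.
(c)–(d): allowed.
Allowed pairs: 2 of 6.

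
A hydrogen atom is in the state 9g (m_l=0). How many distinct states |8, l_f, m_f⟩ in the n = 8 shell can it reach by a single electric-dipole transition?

6

E1 requires Δl = ±1, so l_f ∈ {3, 5}; with 0 ≤ l_f ≤ n_f−1 = 7, the allowed l_f values are {3, 5}.
For l_f = 3: m_f ∈ {m_i−1, m_i, m_i+1} ∩ [−3, 3] = {-1, 0, 1} → 3 states.
For l_f = 5: m_f ∈ {m_i−1, m_i, m_i+1} ∩ [−5, 5] = {-1, 0, 1} → 3 states.
Total: 6.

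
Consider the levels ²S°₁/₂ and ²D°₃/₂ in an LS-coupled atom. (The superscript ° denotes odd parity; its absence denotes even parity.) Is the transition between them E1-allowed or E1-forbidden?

Initial level: S=1/2, L=0, J=1/2, parity odd. Final level: S=1/2, L=2, J=3/2, parity odd.
Parity must change: odd → odd — violated.
ΔS = 0: S: 1/2 → 1/2 — satisfied.
ΔL = 0, ±1 (not L=0↔0): L: 0 → 2, ΔL = +2 — violated.
ΔJ = 0, ±1 (not J=0↔0): J: 1/2 → 3/2, ΔJ = +1 — satisfied.
Rule(s) violated: parity, ΔL.

forbidden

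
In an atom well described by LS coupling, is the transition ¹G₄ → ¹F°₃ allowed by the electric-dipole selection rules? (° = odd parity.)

Initial level: S=0, L=4, J=4, parity even. Final level: S=0, L=3, J=3, parity odd.
Parity must change: even → odd — passes.
ΔS = 0: S: 0 → 0 — passes.
ΔL = 0, ±1 (not L=0↔0): L: 4 → 3, ΔL = -1 — passes.
ΔJ = 0, ±1 (not J=0↔0): J: 4 → 3, ΔJ = -1 — passes.
All four E1 rules are satisfied.

allowed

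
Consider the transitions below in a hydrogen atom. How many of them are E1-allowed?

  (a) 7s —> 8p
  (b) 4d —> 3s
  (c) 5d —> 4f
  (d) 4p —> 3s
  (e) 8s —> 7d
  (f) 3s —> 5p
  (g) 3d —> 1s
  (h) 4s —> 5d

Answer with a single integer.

4

(a) allowed
(b) forbidden — Δl = -2 (E1 requires Δl = ±1)
(c) allowed
(d) allowed
(e) forbidden — Δl = +2 (E1 requires Δl = ±1)
(f) allowed
(g) forbidden — Δl = -2 (E1 requires Δl = ±1)
(h) forbidden — Δl = +2 (E1 requires Δl = ±1)
Total allowed: 4 of 8.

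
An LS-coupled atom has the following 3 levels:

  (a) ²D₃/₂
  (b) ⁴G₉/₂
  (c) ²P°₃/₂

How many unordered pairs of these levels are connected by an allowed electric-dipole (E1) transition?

1

(a)–(b): forbidden (parity, ΔS, ΔL, ΔJ).
(a)–(c): allowed.
(b)–(c): forbidden (ΔS, ΔL, ΔJ).
Allowed pairs: 1 of 3.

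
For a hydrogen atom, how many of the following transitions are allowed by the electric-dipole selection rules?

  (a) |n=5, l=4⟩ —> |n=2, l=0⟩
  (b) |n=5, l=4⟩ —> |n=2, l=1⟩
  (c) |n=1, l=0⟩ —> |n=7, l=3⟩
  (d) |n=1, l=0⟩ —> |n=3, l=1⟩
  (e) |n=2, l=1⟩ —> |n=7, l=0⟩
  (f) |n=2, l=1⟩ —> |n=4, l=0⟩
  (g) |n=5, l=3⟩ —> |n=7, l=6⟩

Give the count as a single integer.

3

(a) forbidden — Δl = -4 (E1 requires Δl = ±1)
(b) forbidden — Δl = -3 (E1 requires Δl = ±1)
(c) forbidden — Δl = +3 (E1 requires Δl = ±1)
(d) allowed
(e) allowed
(f) allowed
(g) forbidden — Δl = +3 (E1 requires Δl = ±1)
Total allowed: 3 of 7.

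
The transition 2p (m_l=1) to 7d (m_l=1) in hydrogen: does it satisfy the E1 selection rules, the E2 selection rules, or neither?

E1

Δl = 2 − 1 = +1; l_i + l_f = 3.
Δm_l = +0.
E1 (Δl = ±1, |Δm_l| ≤ 1): satisfied.
E2 (Δl = 0,±2, l_i+l_f ≥ 2, |Δm_l| ≤ 2): not satisfied.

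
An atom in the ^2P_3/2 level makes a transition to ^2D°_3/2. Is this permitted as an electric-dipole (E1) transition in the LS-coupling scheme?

allowed

Reading off the term symbols: S 1/2→1/2, L 1→2, J 3/2→3/2, parity even→odd.
Parity must change: even → odd — ✓.
ΔS = 0: S: 1/2 → 1/2 — ✓.
ΔL = 0, ±1 (not L=0↔0): L: 1 → 2, ΔL = +1 — ✓.
ΔJ = 0, ±1 (not J=0↔0): J: 3/2 → 3/2, ΔJ = +0 — ✓.
All four E1 rules are satisfied.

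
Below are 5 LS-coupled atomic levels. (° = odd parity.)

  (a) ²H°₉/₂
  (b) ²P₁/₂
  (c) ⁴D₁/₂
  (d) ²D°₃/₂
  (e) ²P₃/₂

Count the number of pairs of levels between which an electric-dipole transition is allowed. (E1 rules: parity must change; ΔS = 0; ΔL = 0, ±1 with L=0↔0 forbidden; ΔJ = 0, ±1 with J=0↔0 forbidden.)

(a)–(b): forbidden (ΔL, ΔJ).
(a)–(c): forbidden (ΔS, ΔL, ΔJ).
(a)–(d): forbidden (parity, ΔL, ΔJ).
(a)–(e): forbidden (ΔL, ΔJ).
(b)–(c): forbidden (parity, ΔS).
(b)–(d): allowed.
(b)–(e): forbidden (parity).
(c)–(d): forbidden (ΔS).
(c)–(e): forbidden (parity, ΔS).
(d)–(e): allowed.
Allowed pairs: 2 of 10.

2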